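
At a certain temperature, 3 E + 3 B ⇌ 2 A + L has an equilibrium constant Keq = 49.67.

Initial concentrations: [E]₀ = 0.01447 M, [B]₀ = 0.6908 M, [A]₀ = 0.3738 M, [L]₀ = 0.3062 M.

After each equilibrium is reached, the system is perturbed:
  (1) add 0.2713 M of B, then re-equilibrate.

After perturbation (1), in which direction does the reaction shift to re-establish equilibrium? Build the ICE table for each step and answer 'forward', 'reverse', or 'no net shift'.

Direction: forward

Q₀ = 4.2837e+04 vs Keq = 49.67 ⇒ Q>K, reverse
Step 1:
                  E         B         A         L
  Initial   0.01447    0.6908    0.3738    0.3062
  Change    0.09023   0.09023  -0.06016  -0.03008
  Equil      0.1047     0.781    0.3136    0.2761
  solve Keq expr → x = -0.03008; check Q = 49.67
Then add 0.2713 M of B.
Step 2:
                  E         B         A         L
  Initial    0.1047     1.052    0.3136    0.2761
  Change   -0.02213  -0.02213   0.01475  0.007377
  Equil     0.08257      1.03    0.3284    0.2835
  solve Keq expr → x = 0.007377; check Q = 49.67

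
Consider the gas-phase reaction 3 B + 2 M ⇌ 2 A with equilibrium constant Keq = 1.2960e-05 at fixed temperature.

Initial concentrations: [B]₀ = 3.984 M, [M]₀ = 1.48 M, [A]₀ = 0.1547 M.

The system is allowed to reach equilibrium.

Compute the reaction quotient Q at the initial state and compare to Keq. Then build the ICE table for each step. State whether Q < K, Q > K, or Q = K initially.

Q₀ = 1.7278e-04; Q > K (proceeds reverse)

Q₀ = 1.7278e-04 vs Keq = 1.2960e-05 ⇒ Q>K, reverse
Step 1:
                   B          M          A
  init         3.984       1.48     0.1547
  Δ           0.1598     0.1065    -0.1065
  eq           4.144      1.587    0.04818
  solve Keq expr → x = -0.05326; check Q = 1.2960e-05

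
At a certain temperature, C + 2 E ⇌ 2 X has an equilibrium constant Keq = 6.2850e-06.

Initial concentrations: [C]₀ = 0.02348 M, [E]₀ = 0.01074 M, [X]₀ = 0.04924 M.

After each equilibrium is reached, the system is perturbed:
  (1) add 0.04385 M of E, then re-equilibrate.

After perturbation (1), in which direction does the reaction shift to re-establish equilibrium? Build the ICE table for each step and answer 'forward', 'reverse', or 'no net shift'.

Direction: forward

Q₀ = 895.2 vs Keq = 6.2850e-06 ⇒ Q>K, reverse
Step 1:
                   C          E          X
  Initial    0.02348    0.01074    0.04924
  Change      0.0246    0.04921   -0.04921
  Equil      0.04808    0.05995 3.2955e-05
  solve Keq expr → x = -0.0246; check Q = 6.2850e-06
Then add 0.04385 M of E.
Step 2:
                   C          E          X
  Initial    0.04808     0.1038 3.2955e-05
  Change  -1.2043e-05 -2.4085e-05 2.4085e-05
  Equil      0.04807     0.1038 5.7040e-05
  solve Keq expr → x = 1.2043e-05; check Q = 6.2850e-06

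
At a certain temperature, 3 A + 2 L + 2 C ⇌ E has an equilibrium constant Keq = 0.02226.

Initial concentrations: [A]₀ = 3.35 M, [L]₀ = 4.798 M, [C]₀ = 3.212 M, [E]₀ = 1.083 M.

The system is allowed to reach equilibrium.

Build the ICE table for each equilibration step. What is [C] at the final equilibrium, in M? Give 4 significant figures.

[C]_eq = 1.826 M

Q₀ = 1.2129e-04 vs Keq = 0.02226 ⇒ Q<K, forward
Step 1:
                   A          L          C          E
  Initial       3.35      4.798      3.212      1.083
  Change      -2.079     -1.386     -1.386     0.6929
  Equil        1.271      3.412      1.826      1.776
  solve Keq expr → x = 0.6929; check Q = 0.02226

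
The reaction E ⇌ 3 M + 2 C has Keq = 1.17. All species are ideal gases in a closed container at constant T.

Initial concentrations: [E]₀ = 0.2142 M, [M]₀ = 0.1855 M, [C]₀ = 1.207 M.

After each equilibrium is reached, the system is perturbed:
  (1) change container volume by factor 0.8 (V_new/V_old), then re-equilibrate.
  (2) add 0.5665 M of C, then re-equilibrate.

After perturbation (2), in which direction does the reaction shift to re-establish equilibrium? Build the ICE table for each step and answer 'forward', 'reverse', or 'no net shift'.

Q₀ = 0.04341 vs Keq = 1.17 ⇒ Q<K, forward
Step 1:
                   E          M          C
  init        0.2142     0.1855      1.207
  Δ         -0.08276     0.2483     0.1655
  eq          0.1314     0.4338      1.373
  solve Keq expr → x = 0.08276; check Q = 1.17
Then change container volume by factor 0.8 (V_new/V_old).
Step 2:
                   E          M          C
  init        0.1643     0.5422      1.716
  Δ          0.03394    -0.1018   -0.06789
  eq          0.1982     0.4404      1.648
  solve Keq expr → x = -0.03394; check Q = 1.17
Then add 0.5665 M of C.
Step 3:
                   E          M          C
  init        0.1982     0.4404      2.214
  Δ          0.02063    -0.0619   -0.04126
  eq          0.2189     0.3785      2.173
  solve Keq expr → x = -0.02063; check Q = 1.17

Direction: reverse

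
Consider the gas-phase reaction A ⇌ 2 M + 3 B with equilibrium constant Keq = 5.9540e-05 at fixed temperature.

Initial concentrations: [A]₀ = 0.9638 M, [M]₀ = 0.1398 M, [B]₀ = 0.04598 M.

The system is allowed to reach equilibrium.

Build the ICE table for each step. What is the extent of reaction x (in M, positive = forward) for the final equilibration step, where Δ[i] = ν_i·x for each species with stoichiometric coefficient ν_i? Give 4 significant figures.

Q₀ = 1.9712e-06 vs Keq = 5.9540e-05 ⇒ Q<K, forward
Step 1:
                    A           M           B
  I            0.9638      0.1398     0.04598
  C          -0.02365      0.0473     0.07096
  E            0.9401      0.1871      0.1169
  solve Keq expr → x = 0.02365; check Q = 5.9540e-05

x = 0.02365 M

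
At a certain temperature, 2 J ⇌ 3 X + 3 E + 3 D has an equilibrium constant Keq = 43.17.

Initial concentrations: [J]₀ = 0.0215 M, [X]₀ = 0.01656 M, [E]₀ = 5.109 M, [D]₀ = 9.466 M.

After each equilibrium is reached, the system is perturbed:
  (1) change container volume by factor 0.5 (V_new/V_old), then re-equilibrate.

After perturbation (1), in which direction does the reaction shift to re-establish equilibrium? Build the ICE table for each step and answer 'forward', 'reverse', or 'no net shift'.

Direction: reverse

Q₀ = 1111 vs Keq = 43.17 ⇒ Q>K, reverse
Step 1:
                  J         X         E         D
  I          0.0215   0.01656     5.109     9.466
  C        0.006561 -0.009842 -0.009842 -0.009842
  E         0.02806  0.006718     5.099     9.456
  solve Keq expr → x = -0.003281; check Q = 43.17
Then change container volume by factor 0.5 (V_new/V_old).
Step 2:
                  J         X         E         D
  I         0.05612   0.01344      10.2     18.91
  C        0.007032  -0.01055  -0.01055  -0.01055
  E         0.06315  0.002889     10.19      18.9
  solve Keq expr → x = -0.003516; check Q = 43.17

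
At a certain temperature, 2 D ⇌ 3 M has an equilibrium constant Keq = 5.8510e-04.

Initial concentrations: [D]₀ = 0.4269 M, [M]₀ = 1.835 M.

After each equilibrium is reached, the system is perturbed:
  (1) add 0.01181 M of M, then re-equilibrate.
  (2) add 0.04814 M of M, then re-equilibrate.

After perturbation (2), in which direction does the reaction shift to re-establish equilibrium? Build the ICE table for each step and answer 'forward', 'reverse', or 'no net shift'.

Q₀ = 33.9 vs Keq = 5.8510e-04 ⇒ Q>K, reverse
Step 1:
                   D          M
  Initial     0.4269      1.835
  Change       1.148     -1.722
  Equil        1.575     0.1132
  solve Keq expr → x = -0.5739; check Q = 5.8510e-04
Then add 0.01181 M of M.
Step 2:
                   D          M
  Initial      1.575      0.125
  Change     0.00763   -0.01144
  Equil        1.582     0.1136
  solve Keq expr → x = -0.003815; check Q = 5.8510e-04
Then add 0.04814 M of M.
Step 3:
                   D          M
  Initial      1.582     0.1617
  Change      0.0311   -0.04666
  Equil        1.613     0.1151
  solve Keq expr → x = -0.01555; check Q = 5.8510e-04

Direction: reverse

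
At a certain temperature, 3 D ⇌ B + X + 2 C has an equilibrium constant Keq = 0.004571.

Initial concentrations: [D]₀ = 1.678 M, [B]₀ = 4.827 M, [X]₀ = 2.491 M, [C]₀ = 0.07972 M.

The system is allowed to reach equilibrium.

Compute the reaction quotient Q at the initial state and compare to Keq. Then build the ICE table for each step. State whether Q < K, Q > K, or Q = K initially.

Q₀ = 0.01617 vs Keq = 0.004571 ⇒ Q>K, reverse
Step 1:
                   D          B          X          C
  init         1.678      4.827      2.491    0.07972
  Δ          0.05264   -0.01755   -0.01755   -0.03509
  eq           1.731      4.809      2.473    0.04463
  solve Keq expr → x = -0.01755; check Q = 0.004571

Q₀ = 0.01617; Q > K (proceeds reverse)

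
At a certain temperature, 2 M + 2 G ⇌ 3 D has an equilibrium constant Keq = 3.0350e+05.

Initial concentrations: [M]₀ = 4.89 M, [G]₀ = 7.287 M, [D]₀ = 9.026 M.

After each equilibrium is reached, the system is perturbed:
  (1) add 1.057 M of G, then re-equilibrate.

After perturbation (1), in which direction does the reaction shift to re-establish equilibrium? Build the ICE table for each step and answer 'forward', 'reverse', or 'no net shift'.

Q₀ = 0.5791 vs Keq = 3.0350e+05 ⇒ Q<K, forward
Step 1:
                   M          G          D
  I             4.89      7.287      9.026
  C           -4.841     -4.841      7.262
  E          0.04879      2.446      16.29
  solve Keq expr → x = 2.421; check Q = 3.0350e+05
Then add 1.057 M of G.
Step 2:
                   M          G          D
  I          0.04879      3.503      16.29
  C         -0.01451   -0.01451    0.02177
  E          0.03427      3.488      16.31
  solve Keq expr → x = 0.007256; check Q = 3.0350e+05

Direction: forward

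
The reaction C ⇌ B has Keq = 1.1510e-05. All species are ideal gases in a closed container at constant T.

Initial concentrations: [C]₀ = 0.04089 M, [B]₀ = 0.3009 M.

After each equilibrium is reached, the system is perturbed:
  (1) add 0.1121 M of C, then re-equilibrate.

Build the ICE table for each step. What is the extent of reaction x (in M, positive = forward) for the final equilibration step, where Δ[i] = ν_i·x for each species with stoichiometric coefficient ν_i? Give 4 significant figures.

x = 1.2903e-06 M

Q₀ = 7.359 vs Keq = 1.1510e-05 ⇒ Q>K, reverse
Step 1:
                   C          B
  Initial    0.04089     0.3009
  Change      0.3009    -0.3009
  Equil       0.3418 3.9340e-06
  solve Keq expr → x = -0.3009; check Q = 1.1510e-05
Then add 0.1121 M of C.
Step 2:
                   C          B
  Initial     0.4539 3.9340e-06
  Change  -1.2903e-06 1.2903e-06
  Equil       0.4539 5.2242e-06
  solve Keq expr → x = 1.2903e-06; check Q = 1.1510e-05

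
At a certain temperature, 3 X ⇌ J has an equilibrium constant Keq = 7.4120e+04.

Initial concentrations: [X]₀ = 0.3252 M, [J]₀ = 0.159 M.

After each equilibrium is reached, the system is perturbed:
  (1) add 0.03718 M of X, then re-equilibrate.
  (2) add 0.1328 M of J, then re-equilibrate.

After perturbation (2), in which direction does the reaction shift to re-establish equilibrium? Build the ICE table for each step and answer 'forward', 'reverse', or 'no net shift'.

Direction: reverse

Q₀ = 4.623 vs Keq = 7.4120e+04 ⇒ Q<K, forward
Step 1:
                   X          J
  init        0.3252      0.159
  Δ            -0.31     0.1033
  eq         0.01524     0.2623
  solve Keq expr → x = 0.1033; check Q = 7.4120e+04
Then add 0.03718 M of X.
Step 2:
                   X          J
  init       0.05242     0.2623
  Δ         -0.03695    0.01232
  eq         0.01547     0.2746
  solve Keq expr → x = 0.01232; check Q = 7.4120e+04
Then add 0.1328 M of J.
Step 3:
                   X          J
  init       0.01547     0.4074
  Δ         0.002164 -7.2131e-04
  eq         0.01764     0.4067
  solve Keq expr → x = -7.2131e-04; check Q = 7.4120e+04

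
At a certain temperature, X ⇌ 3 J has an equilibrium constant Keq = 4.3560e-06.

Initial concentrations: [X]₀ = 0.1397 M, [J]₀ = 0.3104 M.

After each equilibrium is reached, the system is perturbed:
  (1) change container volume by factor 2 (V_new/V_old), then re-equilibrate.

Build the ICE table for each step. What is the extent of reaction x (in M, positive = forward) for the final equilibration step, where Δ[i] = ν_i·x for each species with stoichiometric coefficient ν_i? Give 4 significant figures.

Q₀ = 0.2141 vs Keq = 4.3560e-06 ⇒ Q>K, reverse
Step 1:
                   X          J
  init        0.1397     0.3104
  Δ           0.1001    -0.3003
  eq          0.2398    0.01015
  solve Keq expr → x = -0.1001; check Q = 4.3560e-06
Then change container volume by factor 2 (V_new/V_old).
Step 2:
                   X          J
  init        0.1199   0.005073
  Δ       -9.8594e-04   0.002958
  eq          0.1189   0.008031
  solve Keq expr → x = 9.8594e-04; check Q = 4.3560e-06

x = 9.8594e-04 M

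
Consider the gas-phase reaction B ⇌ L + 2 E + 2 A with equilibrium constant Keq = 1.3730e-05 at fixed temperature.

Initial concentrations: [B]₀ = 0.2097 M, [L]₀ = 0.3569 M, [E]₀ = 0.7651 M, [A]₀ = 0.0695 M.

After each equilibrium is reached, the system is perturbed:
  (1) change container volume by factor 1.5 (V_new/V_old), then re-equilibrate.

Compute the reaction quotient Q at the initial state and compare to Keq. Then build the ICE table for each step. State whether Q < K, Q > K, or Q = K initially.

Q₀ = 0.004812 vs Keq = 1.3730e-05 ⇒ Q>K, reverse
Step 1:
                   B          L          E          A
  init        0.2097     0.3569     0.7651     0.0695
  Δ          0.03246   -0.03246   -0.06493   -0.06493
  eq          0.2422     0.3244     0.7002   0.004572
  solve Keq expr → x = -0.03246; check Q = 1.3730e-05
Then change container volume by factor 1.5 (V_new/V_old).
Step 2:
                   B          L          E          A
  init        0.1614     0.2163     0.4668   0.003048
  Δ        -0.001844   0.001844   0.003689   0.003689
  eq          0.1596     0.2181     0.4705   0.006737
  solve Keq expr → x = 0.001844; check Q = 1.3730e-05

Q₀ = 0.004812; Q > K (proceeds reverse)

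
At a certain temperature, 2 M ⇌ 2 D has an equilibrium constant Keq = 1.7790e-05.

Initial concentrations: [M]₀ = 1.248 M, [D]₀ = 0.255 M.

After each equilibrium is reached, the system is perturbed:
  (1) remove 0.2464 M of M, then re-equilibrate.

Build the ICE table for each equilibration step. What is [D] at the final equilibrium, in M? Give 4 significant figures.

[D]_eq = 0.005278 M

Q₀ = 0.04175 vs Keq = 1.7790e-05 ⇒ Q>K, reverse
Step 1:
                   M          D
  Initial      1.248      0.255
  Change      0.2487    -0.2487
  Equil        1.497   0.006313
  solve Keq expr → x = -0.1243; check Q = 1.7790e-05
Then remove 0.2464 M of M.
Step 2:
                   M          D
  Initial       1.25   0.006313
  Change    0.001035  -0.001035
  Equil        1.251   0.005278
  solve Keq expr → x = -5.1745e-04; check Q = 1.7790e-05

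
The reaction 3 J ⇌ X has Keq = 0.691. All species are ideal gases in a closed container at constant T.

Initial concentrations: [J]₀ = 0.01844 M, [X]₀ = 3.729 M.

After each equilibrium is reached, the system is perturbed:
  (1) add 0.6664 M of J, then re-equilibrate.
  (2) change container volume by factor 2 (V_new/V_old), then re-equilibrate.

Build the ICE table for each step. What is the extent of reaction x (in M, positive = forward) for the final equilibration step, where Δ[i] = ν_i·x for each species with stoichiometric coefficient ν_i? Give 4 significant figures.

Q₀ = 5.9472e+05 vs Keq = 0.691 ⇒ Q>K, reverse
Step 1:
                   J          X
  Initial    0.01844      3.729
  Change       1.645    -0.5483
  Equil        1.663      3.181
  solve Keq expr → x = -0.5483; check Q = 0.691
Then add 0.6664 M of J.
Step 2:
                   J          X
  Initial       2.33      3.181
  Change     -0.6305     0.2102
  Equil        1.699      3.391
  solve Keq expr → x = 0.2102; check Q = 0.691
Then change container volume by factor 2 (V_new/V_old).
Step 3:
                   J          X
  Initial     0.8497      1.695
  Change      0.4574    -0.1525
  Equil        1.307      1.543
  solve Keq expr → x = -0.1525; check Q = 0.691

x = -0.1525 M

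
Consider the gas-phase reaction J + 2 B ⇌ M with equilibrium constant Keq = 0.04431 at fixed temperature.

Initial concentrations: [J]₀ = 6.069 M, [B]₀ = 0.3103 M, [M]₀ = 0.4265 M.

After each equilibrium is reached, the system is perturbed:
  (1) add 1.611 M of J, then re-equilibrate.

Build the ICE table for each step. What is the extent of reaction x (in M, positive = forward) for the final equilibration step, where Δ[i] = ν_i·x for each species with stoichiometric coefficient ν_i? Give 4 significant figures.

x = 0.02167 M

Q₀ = 0.7299 vs Keq = 0.04431 ⇒ Q>K, reverse
Step 1:
                   J          B          M
  init         6.069     0.3103     0.4265
  Δ           0.2462     0.4924    -0.2462
  eq           6.315     0.8027     0.1803
  solve Keq expr → x = -0.2462; check Q = 0.04431
Then add 1.611 M of J.
Step 2:
                   J          B          M
  init         7.926     0.8027     0.1803
  Δ         -0.02167   -0.04333    0.02167
  eq           7.905     0.7594      0.202
  solve Keq expr → x = 0.02167; check Q = 0.04431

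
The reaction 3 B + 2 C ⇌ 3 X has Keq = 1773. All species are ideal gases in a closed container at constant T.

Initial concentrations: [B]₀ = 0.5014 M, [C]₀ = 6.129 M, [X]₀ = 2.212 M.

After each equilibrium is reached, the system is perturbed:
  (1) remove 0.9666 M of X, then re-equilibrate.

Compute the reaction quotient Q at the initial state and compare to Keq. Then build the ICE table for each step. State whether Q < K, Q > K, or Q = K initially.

Q₀ = 2.286 vs Keq = 1773 ⇒ Q<K, forward
Step 1:
                   B          C          X
  I           0.5014      6.129      2.212
  C           -0.434    -0.2893      0.434
  E          0.06742       5.84      2.646
  solve Keq expr → x = 0.1447; check Q = 1773
Then remove 0.9666 M of X.
Step 2:
                   B          C          X
  I          0.06742       5.84      1.679
  C         -0.02394   -0.01596    0.02394
  E          0.04348      5.824      1.703
  solve Keq expr → x = 0.007979; check Q = 1773

Q₀ = 2.286; Q < K (proceeds forward)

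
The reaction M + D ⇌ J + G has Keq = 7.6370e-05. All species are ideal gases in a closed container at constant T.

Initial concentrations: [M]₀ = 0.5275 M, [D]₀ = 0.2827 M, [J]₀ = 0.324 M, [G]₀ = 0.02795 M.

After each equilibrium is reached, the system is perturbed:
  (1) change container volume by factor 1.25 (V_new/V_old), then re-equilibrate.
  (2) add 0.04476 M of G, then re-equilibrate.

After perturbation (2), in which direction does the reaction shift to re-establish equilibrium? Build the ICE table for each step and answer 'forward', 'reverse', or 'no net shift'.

Q₀ = 0.06073 vs Keq = 7.6370e-05 ⇒ Q>K, reverse
Step 1:
                    M           D           J           G
  init         0.5275      0.2827       0.324     0.02795
  Δ           0.02791     0.02791    -0.02791    -0.02791
  eq           0.5554      0.3106      0.2961  4.4495e-05
  solve Keq expr → x = -0.02791; check Q = 7.6370e-05
Then change container volume by factor 1.25 (V_new/V_old).
Step 2:
                    M           D           J           G
  init         0.4443      0.2485      0.2369  3.5596e-05
  Δ                 0           0           0           0
  eq           0.4443      0.2485      0.2369  3.5596e-05
  solve Keq expr → x = 0; check Q = 7.6370e-05
Then add 0.04476 M of G.
Step 3:
                    M           D           J           G
  init         0.4443      0.2485      0.2369      0.0448
  Δ           0.04474     0.04474    -0.04474    -0.04474
  eq           0.4891      0.2932      0.1921  5.7000e-05
  solve Keq expr → x = -0.04474; check Q = 7.6370e-05

Direction: reverse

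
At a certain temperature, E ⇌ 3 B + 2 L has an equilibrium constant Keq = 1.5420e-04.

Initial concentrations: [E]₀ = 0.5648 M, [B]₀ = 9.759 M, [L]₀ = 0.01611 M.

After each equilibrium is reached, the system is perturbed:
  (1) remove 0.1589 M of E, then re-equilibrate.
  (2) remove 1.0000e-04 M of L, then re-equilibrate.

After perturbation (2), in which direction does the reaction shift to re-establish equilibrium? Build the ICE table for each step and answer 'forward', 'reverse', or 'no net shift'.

Direction: forward

Q₀ = 0.4271 vs Keq = 1.5420e-04 ⇒ Q>K, reverse
Step 1:
                    E           B           L
  I            0.5648       9.759     0.01611
  C            0.0079     -0.0237     -0.0158
  E            0.5727       9.735  3.0937e-04
  solve Keq expr → x = -0.0079; check Q = 1.5420e-04
Then remove 0.1589 M of E.
Step 2:
                    E           B           L
  I            0.4138       9.735  3.0937e-04
  C        2.3194e-05 -6.9582e-05 -4.6388e-05
  E            0.4138       9.735  2.6298e-04
  solve Keq expr → x = -2.3194e-05; check Q = 1.5420e-04
Then remove 1.0000e-04 M of L.
Step 3:
                    E           B           L
  I            0.4138       9.735  1.6298e-04
  C       -4.9989e-05  1.4997e-04  9.9978e-05
  E            0.4138       9.735  2.6296e-04
  solve Keq expr → x = 4.9989e-05; check Q = 1.5420e-04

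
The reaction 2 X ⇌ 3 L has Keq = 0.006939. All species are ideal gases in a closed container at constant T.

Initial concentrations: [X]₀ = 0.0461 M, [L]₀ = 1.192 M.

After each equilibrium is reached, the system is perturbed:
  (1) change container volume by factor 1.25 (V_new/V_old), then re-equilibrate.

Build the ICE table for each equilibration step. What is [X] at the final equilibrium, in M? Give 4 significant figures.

[X]_eq = 0.5838 M

Q₀ = 796.9 vs Keq = 0.006939 ⇒ Q>K, reverse
Step 1:
                   X          L
  I           0.0461      1.192
  C           0.6909     -1.036
  E            0.737     0.1556
  solve Keq expr → x = -0.3455; check Q = 0.006939
Then change container volume by factor 1.25 (V_new/V_old).
Step 2:
                   X          L
  I           0.5896     0.1245
  C         -0.00582    0.00873
  E           0.5838     0.1332
  solve Keq expr → x = 0.00291; check Q = 0.006939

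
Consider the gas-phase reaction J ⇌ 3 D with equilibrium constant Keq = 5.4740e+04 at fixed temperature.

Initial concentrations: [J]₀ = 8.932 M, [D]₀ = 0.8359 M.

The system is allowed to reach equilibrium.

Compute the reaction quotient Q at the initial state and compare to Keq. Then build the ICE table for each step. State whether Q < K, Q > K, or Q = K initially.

Q₀ = 0.06539; Q < K (proceeds forward)

Q₀ = 0.06539 vs Keq = 5.4740e+04 ⇒ Q<K, forward
Step 1:
                    J           D
  I             8.932      0.8359
  C            -8.588       25.76
  E            0.3438        26.6
  solve Keq expr → x = 8.588; check Q = 5.4740e+04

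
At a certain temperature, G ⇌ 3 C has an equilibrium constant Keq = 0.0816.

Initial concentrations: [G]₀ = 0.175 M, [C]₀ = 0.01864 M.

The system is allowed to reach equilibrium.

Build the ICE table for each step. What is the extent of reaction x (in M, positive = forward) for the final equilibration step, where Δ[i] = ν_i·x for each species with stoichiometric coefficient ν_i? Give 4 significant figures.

x = 0.0634 M

Q₀ = 3.7008e-05 vs Keq = 0.0816 ⇒ Q<K, forward
Step 1:
                    G           C
  I             0.175     0.01864
  C           -0.0634      0.1902
  E            0.1116      0.2088
  solve Keq expr → x = 0.0634; check Q = 0.0816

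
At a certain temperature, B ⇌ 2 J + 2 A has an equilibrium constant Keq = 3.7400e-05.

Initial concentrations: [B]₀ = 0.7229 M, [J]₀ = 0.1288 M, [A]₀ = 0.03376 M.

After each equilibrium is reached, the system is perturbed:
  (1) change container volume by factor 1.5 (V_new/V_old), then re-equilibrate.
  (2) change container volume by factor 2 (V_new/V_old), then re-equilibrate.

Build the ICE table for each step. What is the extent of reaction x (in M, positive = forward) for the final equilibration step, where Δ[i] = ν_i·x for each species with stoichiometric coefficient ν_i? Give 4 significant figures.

Q₀ = 2.6155e-05 vs Keq = 3.7400e-05 ⇒ Q<K, forward
Step 1:
                  B         J         A
  init       0.7229    0.1288   0.03376
  Δ       -0.002513  0.005026  0.005026
  eq         0.7204    0.1338   0.03879
  solve Keq expr → x = 0.002513; check Q = 3.7400e-05
Then change container volume by factor 1.5 (V_new/V_old).
Step 2:
                  B         J         A
  init       0.4803   0.08922   0.02586
  Δ       -0.007319   0.01464   0.01464
  eq         0.4729    0.1039    0.0405
  solve Keq expr → x = 0.007319; check Q = 3.7400e-05
Then change container volume by factor 2 (V_new/V_old).
Step 3:
                  B         J         A
  init       0.2365   0.05193   0.02025
  Δ        -0.01007   0.02013   0.02013
  eq         0.2264   0.07206   0.04038
  solve Keq expr → x = 0.01007; check Q = 3.7400e-05

x = 0.01007 M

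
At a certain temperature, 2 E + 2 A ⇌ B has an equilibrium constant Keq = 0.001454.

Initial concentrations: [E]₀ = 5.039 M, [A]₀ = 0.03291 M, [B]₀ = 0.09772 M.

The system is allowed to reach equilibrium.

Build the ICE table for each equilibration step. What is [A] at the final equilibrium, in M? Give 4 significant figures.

Q₀ = 3.553 vs Keq = 0.001454 ⇒ Q>K, reverse
Step 1:
                   E          A          B
  I            5.039    0.03291    0.09772
  C           0.1914     0.1914   -0.09572
  E             5.23     0.2243   0.002002
  solve Keq expr → x = -0.09572; check Q = 0.001454

[A]_eq = 0.2243 M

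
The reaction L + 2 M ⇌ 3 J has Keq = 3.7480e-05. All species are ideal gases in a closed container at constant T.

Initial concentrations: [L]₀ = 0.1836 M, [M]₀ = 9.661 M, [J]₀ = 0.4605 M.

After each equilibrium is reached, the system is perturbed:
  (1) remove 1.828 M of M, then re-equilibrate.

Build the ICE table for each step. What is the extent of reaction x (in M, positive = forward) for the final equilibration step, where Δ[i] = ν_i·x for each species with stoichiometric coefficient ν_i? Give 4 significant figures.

x = -0.004232 M

Q₀ = 0.005699 vs Keq = 3.7480e-05 ⇒ Q>K, reverse
Step 1:
                  L         M         J
  Initial    0.1836     9.661    0.4605
  Change      0.119    0.2379   -0.3569
  Equil      0.3026     9.899    0.1036
  solve Keq expr → x = -0.119; check Q = 3.7480e-05
Then remove 1.828 M of M.
Step 2:
                  L         M         J
  Initial    0.3026     8.071    0.1036
  Change   0.004232  0.008465   -0.0127
  Equil      0.3068     8.079   0.09088
  solve Keq expr → x = -0.004232; check Q = 3.7480e-05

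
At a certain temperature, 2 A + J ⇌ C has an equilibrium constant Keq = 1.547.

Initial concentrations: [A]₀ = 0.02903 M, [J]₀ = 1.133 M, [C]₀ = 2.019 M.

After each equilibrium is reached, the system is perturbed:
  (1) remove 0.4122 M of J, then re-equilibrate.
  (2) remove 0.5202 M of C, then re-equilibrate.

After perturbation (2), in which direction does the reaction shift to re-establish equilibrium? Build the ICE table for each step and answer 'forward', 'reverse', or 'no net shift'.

Direction: forward

Q₀ = 2115 vs Keq = 1.547 ⇒ Q>K, reverse
Step 1:
                   A          J          C
  Initial    0.02903      1.133      2.019
  Change      0.7978     0.3989    -0.3989
  Equil       0.8268      1.532       1.62
  solve Keq expr → x = -0.3989; check Q = 1.547
Then remove 0.4122 M of J.
Step 2:
                   A          J          C
  Initial     0.8268       1.12       1.62
  Change      0.1035    0.05174   -0.05174
  Equil       0.9303      1.171      1.568
  solve Keq expr → x = -0.05174; check Q = 1.547
Then remove 0.5202 M of C.
Step 3:
                   A          J          C
  Initial     0.9303      1.171      1.048
  Change     -0.1255   -0.06274    0.06274
  Equil       0.8048      1.109      1.111
  solve Keq expr → x = 0.06274; check Q = 1.547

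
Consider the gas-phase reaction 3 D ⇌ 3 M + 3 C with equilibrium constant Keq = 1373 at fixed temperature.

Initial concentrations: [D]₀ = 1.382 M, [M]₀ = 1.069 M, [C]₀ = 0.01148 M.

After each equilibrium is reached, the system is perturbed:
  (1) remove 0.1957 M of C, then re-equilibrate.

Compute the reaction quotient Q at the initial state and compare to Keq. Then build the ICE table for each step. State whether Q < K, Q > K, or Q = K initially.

Q₀ = 7.0022e-07; Q < K (proceeds forward)

Q₀ = 7.0022e-07 vs Keq = 1373 ⇒ Q<K, forward
Step 1:
                   D          M          C
  Initial      1.382      1.069    0.01148
  Change       -1.15       1.15       1.15
  Equil       0.2319      2.219      1.162
  solve Keq expr → x = 0.3834; check Q = 1373
Then remove 0.1957 M of C.
Step 2:
                   D          M          C
  Initial     0.2319      2.219     0.9659
  Change    -0.03031    0.03031    0.03031
  Equil       0.2016      2.249     0.9962
  solve Keq expr → x = 0.0101; check Q = 1373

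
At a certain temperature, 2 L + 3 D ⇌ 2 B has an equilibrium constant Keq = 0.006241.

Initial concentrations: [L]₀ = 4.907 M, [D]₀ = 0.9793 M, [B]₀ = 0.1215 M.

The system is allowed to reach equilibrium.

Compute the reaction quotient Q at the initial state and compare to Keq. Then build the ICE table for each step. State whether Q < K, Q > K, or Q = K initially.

Q₀ = 6.5279e-04; Q < K (proceeds forward)

Q₀ = 6.5279e-04 vs Keq = 0.006241 ⇒ Q<K, forward
Step 1:
                   L          D          B
  I            4.907     0.9793     0.1215
  C          -0.1359    -0.2038     0.1359
  E            4.771     0.7755     0.2574
  solve Keq expr → x = 0.06794; check Q = 0.006241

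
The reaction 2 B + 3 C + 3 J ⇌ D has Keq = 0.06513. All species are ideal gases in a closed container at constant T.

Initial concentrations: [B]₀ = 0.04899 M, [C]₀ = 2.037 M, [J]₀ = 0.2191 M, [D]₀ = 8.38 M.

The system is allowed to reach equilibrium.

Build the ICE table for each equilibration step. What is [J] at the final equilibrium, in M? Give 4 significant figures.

[J]_eq = 1.545 M

Q₀ = 3.9276e+04 vs Keq = 0.06513 ⇒ Q>K, reverse
Step 1:
                  B         C         J         D
  I         0.04899     2.037    0.2191      8.38
  C          0.8837     1.326     1.326   -0.4418
  E          0.9327     3.363     1.545     7.938
  solve Keq expr → x = -0.4418; check Q = 0.06513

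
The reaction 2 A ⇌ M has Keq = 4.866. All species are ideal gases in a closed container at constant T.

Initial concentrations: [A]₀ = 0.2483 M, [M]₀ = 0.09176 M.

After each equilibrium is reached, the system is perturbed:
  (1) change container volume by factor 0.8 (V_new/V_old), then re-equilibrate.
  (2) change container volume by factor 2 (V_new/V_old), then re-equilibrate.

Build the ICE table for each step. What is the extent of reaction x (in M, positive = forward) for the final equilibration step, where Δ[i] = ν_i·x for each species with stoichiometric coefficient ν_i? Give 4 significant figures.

Q₀ = 1.488 vs Keq = 4.866 ⇒ Q<K, forward
Step 1:
                   A          M
  init        0.2483    0.09176
  Δ         -0.08286    0.04143
  eq          0.1654     0.1332
  solve Keq expr → x = 0.04143; check Q = 4.866
Then change container volume by factor 0.8 (V_new/V_old).
Step 2:
                   A          M
  init        0.2068     0.1665
  Δ         -0.01713   0.008567
  eq          0.1897     0.1751
  solve Keq expr → x = 0.008567; check Q = 4.866
Then change container volume by factor 2 (V_new/V_old).
Step 3:
                   A          M
  init       0.09483    0.08753
  Δ          0.02806   -0.01403
  eq          0.1229     0.0735
  solve Keq expr → x = -0.01403; check Q = 4.866

x = -0.01403 M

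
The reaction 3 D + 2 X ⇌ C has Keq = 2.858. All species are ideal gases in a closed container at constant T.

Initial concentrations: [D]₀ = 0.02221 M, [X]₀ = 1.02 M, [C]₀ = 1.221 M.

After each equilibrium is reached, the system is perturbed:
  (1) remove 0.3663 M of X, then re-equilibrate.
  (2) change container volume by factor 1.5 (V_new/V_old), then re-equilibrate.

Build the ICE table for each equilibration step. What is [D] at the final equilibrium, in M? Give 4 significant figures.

[D]_eq = 0.6558 M

Q₀ = 1.0712e+05 vs Keq = 2.858 ⇒ Q>K, reverse
Step 1:
                   D          X          C
  I          0.02221       1.02      1.221
  C           0.5512     0.3675    -0.1837
  E           0.5734      1.387      1.037
  solve Keq expr → x = -0.1837; check Q = 2.858
Then remove 0.3663 M of X.
Step 2:
                   D          X          C
  I           0.5734      1.021      1.037
  C           0.0953    0.06353   -0.03177
  E           0.6687      1.085      1.006
  solve Keq expr → x = -0.03177; check Q = 2.858
Then change container volume by factor 1.5 (V_new/V_old).
Step 3:
                   D          X          C
  I           0.4458     0.7231     0.6703
  C             0.21       0.14   -0.06998
  E           0.6558     0.8631     0.6004
  solve Keq expr → x = -0.06998; check Q = 2.858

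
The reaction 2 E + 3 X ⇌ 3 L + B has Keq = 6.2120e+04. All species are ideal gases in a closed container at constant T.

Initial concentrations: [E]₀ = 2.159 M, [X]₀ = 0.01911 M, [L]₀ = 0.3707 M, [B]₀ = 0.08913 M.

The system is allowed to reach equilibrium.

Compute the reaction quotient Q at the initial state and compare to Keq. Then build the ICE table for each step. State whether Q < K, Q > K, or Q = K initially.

Q₀ = 139.6 vs Keq = 6.2120e+04 ⇒ Q<K, forward
Step 1:
                  E         X         L         B
  init        2.159   0.01911    0.3707   0.08913
  Δ        -0.01096  -0.01643   0.01643  0.005478
  eq          2.148  0.002675    0.3871   0.09461
  solve Keq expr → x = 0.005478; check Q = 6.2120e+04

Q₀ = 139.6; Q < K (proceeds forward)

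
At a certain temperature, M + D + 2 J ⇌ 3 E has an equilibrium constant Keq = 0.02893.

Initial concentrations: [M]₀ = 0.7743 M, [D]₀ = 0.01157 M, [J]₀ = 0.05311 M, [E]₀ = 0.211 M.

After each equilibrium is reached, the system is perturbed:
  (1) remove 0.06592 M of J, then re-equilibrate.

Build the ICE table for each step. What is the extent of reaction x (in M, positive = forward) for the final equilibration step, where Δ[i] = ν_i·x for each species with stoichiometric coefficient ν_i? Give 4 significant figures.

x = -0.002934 M

Q₀ = 371.8 vs Keq = 0.02893 ⇒ Q>K, reverse
Step 1:
                    M           D           J           E
  Initial      0.7743     0.01157     0.05311       0.211
  Change       0.0582      0.0582      0.1164     -0.1746
  Equil        0.8325     0.06977      0.1695     0.03641
  solve Keq expr → x = -0.0582; check Q = 0.02893
Then remove 0.06592 M of J.
Step 2:
                    M           D           J           E
  Initial      0.8325     0.06977      0.1036     0.03641
  Change     0.002934    0.002934    0.005868   -0.008801
  Equil        0.8354      0.0727      0.1094     0.02761
  solve Keq expr → x = -0.002934; check Q = 0.02893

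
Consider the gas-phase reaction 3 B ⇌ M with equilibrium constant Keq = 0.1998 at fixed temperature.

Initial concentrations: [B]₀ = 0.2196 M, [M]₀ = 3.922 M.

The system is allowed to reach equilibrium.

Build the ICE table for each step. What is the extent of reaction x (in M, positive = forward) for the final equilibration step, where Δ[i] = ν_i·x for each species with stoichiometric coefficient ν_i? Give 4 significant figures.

Q₀ = 370.3 vs Keq = 0.1998 ⇒ Q>K, reverse
Step 1:
                    B           M
  I            0.2196       3.922
  C              2.29     -0.7634
  E              2.51       3.159
  solve Keq expr → x = -0.7634; check Q = 0.1998

x = -0.7634 M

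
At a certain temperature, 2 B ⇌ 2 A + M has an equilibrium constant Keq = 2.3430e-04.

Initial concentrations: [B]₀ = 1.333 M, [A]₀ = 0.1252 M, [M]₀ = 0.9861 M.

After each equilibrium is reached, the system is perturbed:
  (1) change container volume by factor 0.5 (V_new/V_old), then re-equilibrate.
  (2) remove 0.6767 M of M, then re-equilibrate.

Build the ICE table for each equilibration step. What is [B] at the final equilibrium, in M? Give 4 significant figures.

[B]_eq = 2.876 M

Q₀ = 0.008699 vs Keq = 2.3430e-04 ⇒ Q>K, reverse
Step 1:
                    B           A           M
  init          1.333      0.1252      0.9861
  Δ            0.1025     -0.1025    -0.05124
  eq            1.435     0.02273      0.9349
  solve Keq expr → x = -0.05124; check Q = 2.3430e-04
Then change container volume by factor 0.5 (V_new/V_old).
Step 2:
                    B           A           M
  init          2.871     0.04545        1.87
  Δ           0.01311    -0.01311   -0.006554
  eq            2.884     0.03234       1.863
  solve Keq expr → x = -0.006554; check Q = 2.3430e-04
Then remove 0.6767 M of M.
Step 3:
                    B           A           M
  init          2.884     0.03234       1.186
  Δ         -0.008006    0.008006    0.004003
  eq            2.876     0.04035        1.19
  solve Keq expr → x = 0.004003; check Q = 2.3430e-04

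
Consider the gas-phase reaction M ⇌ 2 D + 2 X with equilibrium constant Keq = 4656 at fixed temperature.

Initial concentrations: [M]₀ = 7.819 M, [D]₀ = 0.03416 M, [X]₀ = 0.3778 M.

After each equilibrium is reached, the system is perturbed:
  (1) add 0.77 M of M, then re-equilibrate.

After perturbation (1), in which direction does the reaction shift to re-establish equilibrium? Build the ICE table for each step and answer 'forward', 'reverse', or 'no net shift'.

Q₀ = 2.1301e-05 vs Keq = 4656 ⇒ Q<K, forward
Step 1:
                    M           D           X
  Initial       7.819     0.03416      0.3778
  Change       -5.168       10.34       10.34
  Equil         2.651       10.37       10.71
  solve Keq expr → x = 5.168; check Q = 4656
Then add 0.77 M of M.
Step 2:
                    M           D           X
  Initial       3.421       10.37       10.71
  Change      -0.2439      0.4879      0.4879
  Equil         3.177       10.86        11.2
  solve Keq expr → x = 0.2439; check Q = 4656

Direction: forward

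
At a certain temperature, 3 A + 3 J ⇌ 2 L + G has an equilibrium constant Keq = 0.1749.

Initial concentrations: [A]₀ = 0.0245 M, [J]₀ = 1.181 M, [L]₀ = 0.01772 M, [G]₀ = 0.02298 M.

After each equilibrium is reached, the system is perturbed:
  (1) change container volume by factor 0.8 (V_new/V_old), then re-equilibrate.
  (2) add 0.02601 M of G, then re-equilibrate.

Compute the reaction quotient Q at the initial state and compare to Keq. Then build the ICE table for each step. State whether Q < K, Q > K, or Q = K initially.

Q₀ = 0.2979; Q > K (proceeds reverse)

Q₀ = 0.2979 vs Keq = 0.1749 ⇒ Q>K, reverse
Step 1:
                   A          J          L          G
  init        0.0245      1.181    0.01772    0.02298
  Δ         0.002501   0.002501  -0.001667 -8.3353e-04
  eq           0.027      1.184    0.01605    0.02215
  solve Keq expr → x = -8.3353e-04; check Q = 0.1749
Then change container volume by factor 0.8 (V_new/V_old).
Step 2:
                   A          J          L          G
  init       0.03375      1.479    0.02007    0.02768
  Δ        -0.003921  -0.003921   0.002614   0.001307
  eq         0.02983      1.475    0.02268    0.02899
  solve Keq expr → x = 0.001307; check Q = 0.1749
Then add 0.02601 M of G.
Step 3:
                   A          J          L          G
  init       0.02983      1.475    0.02268      0.055
  Δ         0.003878   0.003878  -0.002585  -0.001293
  eq         0.03371      1.479    0.02009    0.05371
  solve Keq expr → x = -0.001293; check Q = 0.1749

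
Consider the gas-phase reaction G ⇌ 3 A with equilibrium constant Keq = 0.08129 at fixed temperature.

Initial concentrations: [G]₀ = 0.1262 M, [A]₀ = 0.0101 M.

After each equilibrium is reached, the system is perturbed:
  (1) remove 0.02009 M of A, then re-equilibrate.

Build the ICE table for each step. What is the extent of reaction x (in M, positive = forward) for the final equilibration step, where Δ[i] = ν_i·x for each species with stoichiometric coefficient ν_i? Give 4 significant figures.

Q₀ = 8.1640e-06 vs Keq = 0.08129 ⇒ Q<K, forward
Step 1:
                   G          A
  init        0.1262     0.0101
  Δ         -0.05616     0.1685
  eq         0.07004     0.1786
  solve Keq expr → x = 0.05616; check Q = 0.08129
Then remove 0.02009 M of A.
Step 2:
                   G          A
  init       0.07004     0.1585
  Δ        -0.005189    0.01557
  eq         0.06486      0.174
  solve Keq expr → x = 0.005189; check Q = 0.08129

x = 0.005189 M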